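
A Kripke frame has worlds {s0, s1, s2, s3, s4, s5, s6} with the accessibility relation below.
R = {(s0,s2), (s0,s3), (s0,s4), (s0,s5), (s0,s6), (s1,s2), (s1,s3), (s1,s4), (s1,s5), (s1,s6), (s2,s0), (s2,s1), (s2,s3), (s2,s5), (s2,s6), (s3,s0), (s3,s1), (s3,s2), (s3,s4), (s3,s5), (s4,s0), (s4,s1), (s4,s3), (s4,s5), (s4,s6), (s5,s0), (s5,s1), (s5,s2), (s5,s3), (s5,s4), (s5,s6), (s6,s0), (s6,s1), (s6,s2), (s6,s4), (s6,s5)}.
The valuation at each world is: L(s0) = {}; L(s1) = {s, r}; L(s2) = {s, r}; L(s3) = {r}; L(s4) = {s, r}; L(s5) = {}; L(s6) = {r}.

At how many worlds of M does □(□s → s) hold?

Let φ = □(□s → s). Evaluate φ at each world:
  s0 (successors {s2, s3, s4, s5, s6}): φ is true.
  s1 (successors {s2, s3, s4, s5, s6}): φ is true.
  s2 (successors {s0, s1, s3, s5, s6}): φ is true.
  s3 (successors {s0, s1, s2, s4, s5}): φ is true.
  s4 (successors {s0, s1, s3, s5, s6}): φ is true.
  s5 (successors {s0, s1, s2, s3, s4, s6}): φ is true.
  s6 (successors {s0, s1, s2, s4, s5}): φ is true.
For instance, at s0:
  At s0: □(□s → s) requires □s → s at every successor {s2, s3, s4, s5, s6}.
    At s2: □s → s is true.
    At s3: □s → s is true.
    At s4: □s → s is true.
    At s5: □s → s is true.
    At s6: □s → s is true.
  So □(□s → s) is true at s0.
Satisfying worlds: {s0, s1, s2, s3, s4, s5, s6}

7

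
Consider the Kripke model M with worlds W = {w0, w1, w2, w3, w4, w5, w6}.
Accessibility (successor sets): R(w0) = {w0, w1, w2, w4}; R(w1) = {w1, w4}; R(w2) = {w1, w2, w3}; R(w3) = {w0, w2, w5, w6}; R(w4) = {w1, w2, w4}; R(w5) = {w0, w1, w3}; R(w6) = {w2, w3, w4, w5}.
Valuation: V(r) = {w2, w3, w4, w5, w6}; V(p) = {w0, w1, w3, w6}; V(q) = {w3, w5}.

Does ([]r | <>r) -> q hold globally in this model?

No

Let φ = ([]r | <>r) -> q. Evaluate φ at each world:
  w0 (successors {w0, w1, w2, w4}): φ is false.
  w1 (successors {w1, w4}): φ is false.
  w2 (successors {w1, w2, w3}): φ is false.
  w3 (successors {w0, w2, w5, w6}): φ is true.
  w4 (successors {w1, w2, w4}): φ is false.
  w5 (successors {w0, w1, w3}): φ is true.
  w6 (successors {w2, w3, w4, w5}): φ is false.
Detail at w0 (counterexample):
  At w0: []r | <>r is true, q is false, so ([]r | <>r) -> q is false.
    At w0: []r is false, <>r is true, so []r | <>r is true.
      At w0: []r requires r at every successor {w0, w1, w2, w4}.
        r fails at w0, so []r is false at w0.
      At w0: <>r requires r at some successor in {w0, w1, w2, w4}.
        r holds at w2, so <>r is true at w0.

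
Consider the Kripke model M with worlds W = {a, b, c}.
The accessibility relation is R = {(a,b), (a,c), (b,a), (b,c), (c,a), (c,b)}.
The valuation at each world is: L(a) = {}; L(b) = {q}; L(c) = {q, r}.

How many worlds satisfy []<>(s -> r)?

Let φ = []<>(s -> r). Evaluate φ at each world:
  a (successors {b, c}): φ is true.
  b (successors {a, c}): φ is true.
  c (successors {a, b}): φ is true.
For instance, at b:
  At b: []<>(s -> r) requires <>(s -> r) at every successor {a, c}.
      At a: <>(s -> r) requires s -> r at some successor in {b, c}.
        s -> r holds at b, so <>(s -> r) is true at a.
      At c: <>(s -> r) requires s -> r at some successor in {a, b}.
        s -> r holds at a, so <>(s -> r) is true at c.
  So []<>(s -> r) is true at b.
Satisfying worlds: {a, b, c}

3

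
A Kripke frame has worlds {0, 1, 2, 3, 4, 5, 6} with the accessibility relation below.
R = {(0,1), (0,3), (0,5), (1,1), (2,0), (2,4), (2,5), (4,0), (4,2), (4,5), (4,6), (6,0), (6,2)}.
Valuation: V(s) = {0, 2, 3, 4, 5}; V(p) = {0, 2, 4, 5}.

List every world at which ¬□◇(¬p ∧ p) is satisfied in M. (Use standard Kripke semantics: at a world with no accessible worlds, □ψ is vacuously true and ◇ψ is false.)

0, 1, 2, 4, 6

Let φ = ¬□◇(¬p ∧ p). Evaluate φ at each world:
  0 (successors {1, 3, 5}): φ is true.
  1 (successors {1}): φ is true.
  2 (successors {0, 4, 5}): φ is true.
  3 (successors ∅): φ is false.
  4 (successors {0, 2, 5, 6}): φ is true.
  5 (successors ∅): φ is false.
  6 (successors {0, 2}): φ is true.
For instance, at 6:
  At 6: □◇(¬p ∧ p) is false, so ¬□◇(¬p ∧ p) is true.
    At 6: □◇(¬p ∧ p) requires ◇(¬p ∧ p) at every successor {0, 2}.
      ◇(¬p ∧ p) fails at 0, so □◇(¬p ∧ p) is false at 6.
Satisfying worlds: {0, 1, 2, 4, 6}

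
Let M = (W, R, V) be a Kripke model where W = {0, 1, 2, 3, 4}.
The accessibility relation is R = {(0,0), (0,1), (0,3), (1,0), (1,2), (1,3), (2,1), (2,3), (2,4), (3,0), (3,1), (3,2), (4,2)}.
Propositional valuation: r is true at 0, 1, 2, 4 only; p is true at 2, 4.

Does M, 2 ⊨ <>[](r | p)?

Yes

At 2: <>[](r | p) requires [](r | p) at some successor in {1, 3, 4}.
  [](r | p) holds at 3, so <>[](r | p) is true at 2.
    At 3: [](r | p) requires r | p at every successor {0, 1, 2}.
      At 0: r | p is true.
      At 1: r | p is true.
      At 2: r | p is true.
    So [](r | p) is true at 3.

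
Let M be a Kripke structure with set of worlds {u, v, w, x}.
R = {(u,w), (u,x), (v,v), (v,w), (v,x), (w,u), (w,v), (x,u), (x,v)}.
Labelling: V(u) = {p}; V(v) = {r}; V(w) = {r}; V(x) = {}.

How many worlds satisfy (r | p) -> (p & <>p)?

1

Recall that <>ψ holds at a world iff ψ holds at some accessible world.
Let φ = (r | p) -> (p & <>p). Evaluate φ at each world:
  u (successors {w, x}): φ is false.
  v (successors {v, w, x}): φ is false.
  w (successors {u, v}): φ is false.
  x (successors {u, v}): φ is true.
For instance, at u:
  At u: r | p is true, p & <>p is false, so (r | p) -> (p & <>p) is false.
    At u: p is true, <>p is false, so p & <>p is false.
      At u: <>p requires p at some successor in {w, x}.
        At w: p is false.
        At x: p is false.
      So <>p is false at u.
Satisfying worlds: {x}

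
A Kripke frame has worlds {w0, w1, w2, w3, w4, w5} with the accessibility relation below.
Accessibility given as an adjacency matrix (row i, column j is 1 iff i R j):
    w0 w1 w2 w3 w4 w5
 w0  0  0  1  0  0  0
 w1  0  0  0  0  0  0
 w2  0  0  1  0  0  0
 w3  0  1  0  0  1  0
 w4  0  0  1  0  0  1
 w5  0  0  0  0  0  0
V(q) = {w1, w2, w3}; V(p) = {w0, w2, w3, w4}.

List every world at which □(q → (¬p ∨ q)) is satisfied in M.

Let φ = □(q → (¬p ∨ q)). Evaluate φ at each world:
  w0 (successors {w2}): φ is true.
  w1 (successors ∅): φ is true.
  w2 (successors {w2}): φ is true.
  w3 (successors {w1, w4}): φ is true.
  w4 (successors {w2, w5}): φ is true.
  w5 (successors ∅): φ is true.
For instance, at w2:
  At w2: □(q → (¬p ∨ q)) requires q → (¬p ∨ q) at every successor {w2}.
    At w2: q → (¬p ∨ q) is true.
  So □(q → (¬p ∨ q)) is true at w2.
Satisfying worlds: {w0, w1, w2, w3, w4, w5}

w0, w1, w2, w3, w4, w5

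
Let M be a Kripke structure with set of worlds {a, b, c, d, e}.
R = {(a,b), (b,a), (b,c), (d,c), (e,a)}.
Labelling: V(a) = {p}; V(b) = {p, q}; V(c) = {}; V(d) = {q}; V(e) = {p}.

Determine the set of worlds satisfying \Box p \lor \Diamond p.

a, b, c, e

Let φ = \Box p \lor \Diamond p. Evaluate φ at each world:
  a (successors {b}): φ is true.
  b (successors {a, c}): φ is true.
  c (successors ∅): φ is true.
  d (successors {c}): φ is false.
  e (successors {a}): φ is true.
For instance, at e:
  At e: \Box p is true, \Diamond p is true, so \Box p \lor \Diamond p is true.
    At e: \Box p requires p at every successor {a}.
      At a: p is true.
    So \Box p is true at e.
    At e: \Diamond p requires p at some successor in {a}.
      p holds at a, so \Diamond p is true at e.
Satisfying worlds: {a, b, c, e}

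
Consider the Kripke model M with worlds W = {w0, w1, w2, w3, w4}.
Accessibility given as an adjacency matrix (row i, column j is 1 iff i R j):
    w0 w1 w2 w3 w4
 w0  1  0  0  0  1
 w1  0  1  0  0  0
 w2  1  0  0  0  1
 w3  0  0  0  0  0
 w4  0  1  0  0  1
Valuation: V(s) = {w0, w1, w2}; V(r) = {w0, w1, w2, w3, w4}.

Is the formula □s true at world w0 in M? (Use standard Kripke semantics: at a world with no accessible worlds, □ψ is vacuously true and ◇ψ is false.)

No

At w0: □s requires s at every successor {w0, w4}.
  s fails at w4, so □s is false at w0.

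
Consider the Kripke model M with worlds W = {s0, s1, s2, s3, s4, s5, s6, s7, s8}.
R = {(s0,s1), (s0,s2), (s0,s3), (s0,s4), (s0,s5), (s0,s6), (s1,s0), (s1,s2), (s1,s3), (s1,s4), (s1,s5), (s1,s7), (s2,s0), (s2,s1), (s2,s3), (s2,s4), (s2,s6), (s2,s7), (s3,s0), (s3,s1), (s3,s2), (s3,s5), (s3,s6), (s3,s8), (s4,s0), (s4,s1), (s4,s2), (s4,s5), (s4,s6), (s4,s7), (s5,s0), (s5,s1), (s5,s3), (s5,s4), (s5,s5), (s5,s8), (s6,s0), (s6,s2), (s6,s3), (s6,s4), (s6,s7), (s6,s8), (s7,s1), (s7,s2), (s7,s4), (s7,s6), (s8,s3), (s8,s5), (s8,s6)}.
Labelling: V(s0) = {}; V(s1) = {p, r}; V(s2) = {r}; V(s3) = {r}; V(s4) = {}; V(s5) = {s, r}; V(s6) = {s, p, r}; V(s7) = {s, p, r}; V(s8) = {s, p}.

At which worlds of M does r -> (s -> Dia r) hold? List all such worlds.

s0, s1, s2, s3, s4, s5, s6, s7, s8

Let φ = r -> (s -> Dia r). Evaluate φ at each world:
  s0 (successors {s1, s2, s3, s4, s5, s6}): φ is true.
  s1 (successors {s0, s2, s3, s4, s5, s7}): φ is true.
  s2 (successors {s0, s1, s3, s4, s6, s7}): φ is true.
  s3 (successors {s0, s1, s2, s5, s6, s8}): φ is true.
  s4 (successors {s0, s1, s2, s5, s6, s7}): φ is true.
  s5 (successors {s0, s1, s3, s4, s5, s8}): φ is true.
  s6 (successors {s0, s2, s3, s4, s7, s8}): φ is true.
  s7 (successors {s1, s2, s4, s6}): φ is true.
  s8 (successors {s3, s5, s6}): φ is true.
For instance, at s7:
  At s7: r is true, s -> Dia r is true, so r -> (s -> Dia r) is true.
    At s7: s is true, Dia r is true, so s -> Dia r is true.
      At s7: Dia r requires r at some successor in {s1, s2, s4, s6}.
        r holds at s1, so Dia r is true at s7.
Satisfying worlds: {s0, s1, s2, s3, s4, s5, s6, s7, s8}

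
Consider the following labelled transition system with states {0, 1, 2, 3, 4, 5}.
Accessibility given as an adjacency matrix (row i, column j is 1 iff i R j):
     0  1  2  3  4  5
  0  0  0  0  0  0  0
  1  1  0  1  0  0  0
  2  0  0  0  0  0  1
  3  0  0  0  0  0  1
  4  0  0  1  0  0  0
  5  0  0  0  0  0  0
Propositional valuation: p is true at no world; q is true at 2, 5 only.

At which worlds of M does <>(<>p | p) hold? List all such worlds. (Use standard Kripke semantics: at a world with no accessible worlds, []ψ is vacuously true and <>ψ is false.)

Let φ = <>(<>p | p). Evaluate φ at each world:
  0 (successors ∅): φ is false.
  1 (successors {0, 2}): φ is false.
  2 (successors {5}): φ is false.
  3 (successors {5}): φ is false.
  4 (successors {2}): φ is false.
  5 (successors ∅): φ is false.
For instance, at 3:
  At 3: <>(<>p | p) requires <>p | p at some successor in {5}.
    At 5: <>p | p is false.
  So <>(<>p | p) is false at 3.
Satisfying worlds: none.

none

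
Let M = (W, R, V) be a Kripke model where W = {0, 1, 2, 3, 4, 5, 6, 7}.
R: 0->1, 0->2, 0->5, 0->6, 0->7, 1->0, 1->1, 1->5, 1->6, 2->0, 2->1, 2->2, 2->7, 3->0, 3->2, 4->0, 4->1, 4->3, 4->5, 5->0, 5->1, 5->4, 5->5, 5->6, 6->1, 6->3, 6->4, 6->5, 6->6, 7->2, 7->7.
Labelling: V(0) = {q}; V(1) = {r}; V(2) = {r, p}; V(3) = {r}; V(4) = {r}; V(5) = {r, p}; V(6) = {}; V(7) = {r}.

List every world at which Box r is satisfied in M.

Let φ = Box r. Evaluate φ at each world:
  0 (successors {1, 2, 5, 6, 7}): φ is false.
  1 (successors {0, 1, 5, 6}): φ is false.
  2 (successors {0, 1, 2, 7}): φ is false.
  3 (successors {0, 2}): φ is false.
  4 (successors {0, 1, 3, 5}): φ is false.
  5 (successors {0, 1, 4, 5, 6}): φ is false.
  6 (successors {1, 3, 4, 5, 6}): φ is false.
  7 (successors {2, 7}): φ is true.
For instance, at 7:
  At 7: Box r requires r at every successor {2, 7}.
    At 2: r is true.
    At 7: r is true.
  So Box r is true at 7.
Satisfying worlds: {7}

7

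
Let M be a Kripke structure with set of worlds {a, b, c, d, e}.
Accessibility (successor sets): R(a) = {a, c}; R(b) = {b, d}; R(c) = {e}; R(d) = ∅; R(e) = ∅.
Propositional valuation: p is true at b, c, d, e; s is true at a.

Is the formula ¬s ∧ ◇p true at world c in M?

At c: ¬s is true, ◇p is true, so ¬s ∧ ◇p is true.
  At c: ◇p requires p at some successor in {e}.
    p holds at e, so ◇p is true at c.

Yes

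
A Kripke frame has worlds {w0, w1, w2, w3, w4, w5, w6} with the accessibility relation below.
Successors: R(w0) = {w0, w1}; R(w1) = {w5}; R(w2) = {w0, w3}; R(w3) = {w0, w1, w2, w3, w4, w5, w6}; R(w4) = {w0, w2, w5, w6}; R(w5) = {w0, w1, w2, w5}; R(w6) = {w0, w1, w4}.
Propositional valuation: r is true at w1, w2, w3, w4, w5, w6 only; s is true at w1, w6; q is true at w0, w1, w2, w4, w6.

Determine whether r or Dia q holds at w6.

At w6: r is true, Dia q is true, so r or Dia q is true.
  At w6: Dia q requires q at some successor in {w0, w1, w4}.
    q holds at w0, so Dia q is true at w6.

Yes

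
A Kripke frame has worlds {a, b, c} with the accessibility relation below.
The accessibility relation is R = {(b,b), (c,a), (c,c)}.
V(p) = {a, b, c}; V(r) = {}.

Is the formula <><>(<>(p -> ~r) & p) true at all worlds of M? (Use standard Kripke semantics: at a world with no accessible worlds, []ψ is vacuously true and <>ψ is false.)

Let φ = <><>(<>(p -> ~r) & p). Evaluate φ at each world:
  a (successors ∅): φ is false.
  b (successors {b}): φ is true.
  c (successors {a, c}): φ is true.
Detail at a (counterexample):
  At a: no accessible worlds, so <><>(<>(p -> ~r) & p) is false.

No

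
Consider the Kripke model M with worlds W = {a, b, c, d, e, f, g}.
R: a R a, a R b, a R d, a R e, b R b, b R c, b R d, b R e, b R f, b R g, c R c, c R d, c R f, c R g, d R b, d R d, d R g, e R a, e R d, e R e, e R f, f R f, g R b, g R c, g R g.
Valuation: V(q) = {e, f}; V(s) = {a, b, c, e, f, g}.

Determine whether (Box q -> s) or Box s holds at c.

Yes

At c: Box q -> s is true, Box s is false, so (Box q -> s) or Box s is true.
  At c: Box q is false, s is true, so Box q -> s is true.
    At c: Box q requires q at every successor {c, d, f, g}.
      q fails at c, so Box q is false at c.
  At c: Box s requires s at every successor {c, d, f, g}.
    s fails at d, so Box s is false at c.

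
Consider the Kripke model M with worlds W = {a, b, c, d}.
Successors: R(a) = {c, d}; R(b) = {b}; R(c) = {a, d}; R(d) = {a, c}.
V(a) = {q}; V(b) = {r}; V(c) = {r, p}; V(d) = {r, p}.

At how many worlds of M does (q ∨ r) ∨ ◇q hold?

Recall that ◇ψ holds at a world iff ψ holds at some accessible world.
Let φ = (q ∨ r) ∨ ◇q. Evaluate φ at each world:
  a (successors {c, d}): φ is true.
  b (successors {b}): φ is true.
  c (successors {a, d}): φ is true.
  d (successors {a, c}): φ is true.
For instance, at b:
  At b: q ∨ r is true, ◇q is false, so (q ∨ r) ∨ ◇q is true.
    At b: ◇q requires q at some successor in {b}.
      At b: q is false.
    So ◇q is false at b.
Satisfying worlds: {a, b, c, d}

4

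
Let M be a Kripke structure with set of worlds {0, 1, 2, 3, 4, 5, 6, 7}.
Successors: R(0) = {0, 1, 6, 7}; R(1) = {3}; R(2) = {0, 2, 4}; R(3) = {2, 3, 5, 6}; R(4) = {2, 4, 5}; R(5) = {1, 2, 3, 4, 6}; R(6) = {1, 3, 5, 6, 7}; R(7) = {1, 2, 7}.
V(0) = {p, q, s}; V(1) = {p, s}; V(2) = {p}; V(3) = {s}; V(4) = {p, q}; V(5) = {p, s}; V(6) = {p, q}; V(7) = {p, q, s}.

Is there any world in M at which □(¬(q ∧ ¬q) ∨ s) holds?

Yes

Let φ = □(¬(q ∧ ¬q) ∨ s). Evaluate φ at each world:
  0 (successors {0, 1, 6, 7}): φ is true.
  1 (successors {3}): φ is true.
  2 (successors {0, 2, 4}): φ is true.
  3 (successors {2, 3, 5, 6}): φ is true.
  4 (successors {2, 4, 5}): φ is true.
  5 (successors {1, 2, 3, 4, 6}): φ is true.
  6 (successors {1, 3, 5, 6, 7}): φ is true.
  7 (successors {1, 2, 7}): φ is true.
Detail at 0 (witness):
  At 0: □(¬(q ∧ ¬q) ∨ s) requires ¬(q ∧ ¬q) ∨ s at every successor {0, 1, 6, 7}.
    At 0: ¬(q ∧ ¬q) ∨ s is true.
    At 1: ¬(q ∧ ¬q) ∨ s is true.
    At 6: ¬(q ∧ ¬q) ∨ s is true.
    At 7: ¬(q ∧ ¬q) ∨ s is true.
  So □(¬(q ∧ ¬q) ∨ s) is true at 0.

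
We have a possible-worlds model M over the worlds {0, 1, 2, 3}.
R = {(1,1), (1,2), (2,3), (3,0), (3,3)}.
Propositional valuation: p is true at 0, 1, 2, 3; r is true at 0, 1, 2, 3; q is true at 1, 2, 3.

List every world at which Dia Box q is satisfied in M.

Let φ = Dia Box q. Evaluate φ at each world:
  0 (successors ∅): φ is false.
  1 (successors {1, 2}): φ is true.
  2 (successors {3}): φ is false.
  3 (successors {0, 3}): φ is true.
For instance, at 3:
  At 3: Dia Box q requires Box q at some successor in {0, 3}.
    Box q holds at 0, so Dia Box q is true at 3.
      At 0: no accessible worlds, so Box q holds vacuously.
Satisfying worlds: {1, 3}

1, 3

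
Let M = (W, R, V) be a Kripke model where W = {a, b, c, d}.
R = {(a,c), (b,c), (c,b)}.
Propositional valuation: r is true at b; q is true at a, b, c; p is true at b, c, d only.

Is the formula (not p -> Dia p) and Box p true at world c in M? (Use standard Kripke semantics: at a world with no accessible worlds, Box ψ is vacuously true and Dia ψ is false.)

Yes

At c: not p -> Dia p is true, Box p is true, so (not p -> Dia p) and Box p is true.
  At c: not p is false, Dia p is true, so not p -> Dia p is true.
    At c: Dia p requires p at some successor in {b}.
      p holds at b, so Dia p is true at c.
  At c: Box p requires p at every successor {b}.
    At b: p is true.
  So Box p is true at c.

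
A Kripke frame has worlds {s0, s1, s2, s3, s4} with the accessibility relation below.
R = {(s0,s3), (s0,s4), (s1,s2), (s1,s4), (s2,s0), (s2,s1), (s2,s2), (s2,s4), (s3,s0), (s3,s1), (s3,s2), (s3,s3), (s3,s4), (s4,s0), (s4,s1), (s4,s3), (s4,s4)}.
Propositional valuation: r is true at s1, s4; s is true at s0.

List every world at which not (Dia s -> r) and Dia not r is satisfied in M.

Let φ = not (Dia s -> r) and Dia not r. Evaluate φ at each world:
  s0 (successors {s3, s4}): φ is false.
  s1 (successors {s2, s4}): φ is false.
  s2 (successors {s0, s1, s2, s4}): φ is true.
  s3 (successors {s0, s1, s2, s3, s4}): φ is true.
  s4 (successors {s0, s1, s3, s4}): φ is false.
For instance, at s4:
  At s4: not (Dia s -> r) is false, Dia not r is true, so not (Dia s -> r) and Dia not r is false.
    At s4: Dia s -> r is true, so not (Dia s -> r) is false.
      At s4: Dia s is true, r is true, so Dia s -> r is true.
    At s4: Dia not r requires not r at some successor in {s0, s1, s3, s4}.
      not r holds at s0, so Dia not r is true at s4.
Satisfying worlds: {s2, s3}

s2, s3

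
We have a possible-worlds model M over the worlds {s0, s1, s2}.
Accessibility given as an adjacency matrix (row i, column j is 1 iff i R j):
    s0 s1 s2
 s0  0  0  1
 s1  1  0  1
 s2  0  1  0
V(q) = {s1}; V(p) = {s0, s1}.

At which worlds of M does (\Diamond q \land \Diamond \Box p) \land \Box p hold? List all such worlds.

Let φ = (\Diamond q \land \Diamond \Box p) \land \Box p. Evaluate φ at each world:
  s0 (successors {s2}): φ is false.
  s1 (successors {s0, s2}): φ is false.
  s2 (successors {s1}): φ is false.
For instance, at s1:
  At s1: \Diamond q \land \Diamond \Box p is false, \Box p is false, so (\Diamond q \land \Diamond \Box p) \land \Box p is false.
    At s1: \Diamond q is false, \Diamond \Box p is true, so \Diamond q \land \Diamond \Box p is false.
      At s1: \Diamond q requires q at some successor in {s0, s2}.
        At s0: q is false.
        At s2: q is false.
      So \Diamond q is false at s1.
      At s1: \Diamond \Box p requires \Box p at some successor in {s0, s2}.
        \Box p holds at s2, so \Diamond \Box p is true at s1.
    At s1: \Box p requires p at every successor {s0, s2}.
      p fails at s2, so \Box p is false at s1.
Satisfying worlds: none.

none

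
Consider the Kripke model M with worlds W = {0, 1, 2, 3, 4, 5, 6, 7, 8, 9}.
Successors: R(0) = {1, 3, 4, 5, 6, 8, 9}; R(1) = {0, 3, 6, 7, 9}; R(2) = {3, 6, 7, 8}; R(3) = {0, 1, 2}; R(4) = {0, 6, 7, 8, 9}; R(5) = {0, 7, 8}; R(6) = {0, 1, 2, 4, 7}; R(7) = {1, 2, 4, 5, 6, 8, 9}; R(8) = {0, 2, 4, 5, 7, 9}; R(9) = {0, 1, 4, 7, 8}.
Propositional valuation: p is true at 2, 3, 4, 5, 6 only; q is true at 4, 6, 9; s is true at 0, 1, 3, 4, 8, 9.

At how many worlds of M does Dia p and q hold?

3

Let φ = Dia p and q. Evaluate φ at each world:
  0 (successors {1, 3, 4, 5, 6, 8, 9}): φ is false.
  1 (successors {0, 3, 6, 7, 9}): φ is false.
  2 (successors {3, 6, 7, 8}): φ is false.
  3 (successors {0, 1, 2}): φ is false.
  4 (successors {0, 6, 7, 8, 9}): φ is true.
  5 (successors {0, 7, 8}): φ is false.
  6 (successors {0, 1, 2, 4, 7}): φ is true.
  7 (successors {1, 2, 4, 5, 6, 8, 9}): φ is false.
  8 (successors {0, 2, 4, 5, 7, 9}): φ is false.
  9 (successors {0, 1, 4, 7, 8}): φ is true.
For instance, at 8:
  At 8: Dia p is true, q is false, so Dia p and q is false.
    At 8: Dia p requires p at some successor in {0, 2, 4, 5, 7, 9}.
      p holds at 2, so Dia p is true at 8.
Satisfying worlds: {4, 6, 9}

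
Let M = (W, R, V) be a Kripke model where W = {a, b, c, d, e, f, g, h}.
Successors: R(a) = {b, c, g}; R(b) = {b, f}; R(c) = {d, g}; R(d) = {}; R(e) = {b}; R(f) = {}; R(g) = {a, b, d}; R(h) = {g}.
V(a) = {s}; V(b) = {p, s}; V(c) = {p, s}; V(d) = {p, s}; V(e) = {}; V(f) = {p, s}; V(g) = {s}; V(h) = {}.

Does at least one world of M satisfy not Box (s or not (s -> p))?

No

Recall that Box ψ holds at a world iff ψ holds at every accessible world, and Dia ψ holds iff ψ holds at some accessible world.
Let φ = not Box (s or not (s -> p)). Evaluate φ at each world:
  a (successors {b, c, g}): φ is false.
  b (successors {b, f}): φ is false.
  c (successors {d, g}): φ is false.
  d (successors ∅): φ is false.
  e (successors {b}): φ is false.
  f (successors ∅): φ is false.
  g (successors {a, b, d}): φ is false.
  h (successors {g}): φ is false.
For instance, at e:
  At e: Box (s or not (s -> p)) is true, so not Box (s or not (s -> p)) is false.
    At e: Box (s or not (s -> p)) requires s or not (s -> p) at every successor {b}.
      At b: s or not (s -> p) is true.
    So Box (s or not (s -> p)) is true at e.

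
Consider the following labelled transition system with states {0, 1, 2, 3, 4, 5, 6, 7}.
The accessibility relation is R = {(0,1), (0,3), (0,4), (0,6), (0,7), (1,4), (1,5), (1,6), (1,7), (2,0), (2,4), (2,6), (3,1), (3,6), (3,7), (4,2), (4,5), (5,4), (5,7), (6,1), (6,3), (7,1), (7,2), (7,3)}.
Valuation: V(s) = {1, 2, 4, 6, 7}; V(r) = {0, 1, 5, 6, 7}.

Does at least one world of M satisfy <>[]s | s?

Recall that []ψ holds at a world iff ψ holds at every accessible world, and <>ψ holds iff ψ holds at some accessible world.
Let φ = <>[]s | s. Evaluate φ at each world:
  0 (successors {1, 3, 4, 6, 7}): φ is true.
  1 (successors {4, 5, 6, 7}): φ is true.
  2 (successors {0, 4, 6}): φ is true.
  3 (successors {1, 6, 7}): φ is false.
  4 (successors {2, 5}): φ is true.
  5 (successors {4, 7}): φ is false.
  6 (successors {1, 3}): φ is true.
  7 (successors {1, 2, 3}): φ is true.
Detail at 0 (witness):
  At 0: <>[]s is true, s is false, so <>[]s | s is true.
    At 0: <>[]s requires []s at some successor in {1, 3, 4, 6, 7}.
      []s holds at 3, so <>[]s is true at 0.

Yes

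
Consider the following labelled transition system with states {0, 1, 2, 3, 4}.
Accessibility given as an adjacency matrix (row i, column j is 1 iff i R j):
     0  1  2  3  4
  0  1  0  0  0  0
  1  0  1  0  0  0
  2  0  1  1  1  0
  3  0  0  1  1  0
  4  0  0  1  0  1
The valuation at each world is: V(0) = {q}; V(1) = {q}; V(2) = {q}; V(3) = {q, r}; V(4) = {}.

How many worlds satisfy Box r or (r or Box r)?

1

Let φ = Box r or (r or Box r). Evaluate φ at each world:
  0 (successors {0}): φ is false.
  1 (successors {1}): φ is false.
  2 (successors {1, 2, 3}): φ is false.
  3 (successors {2, 3}): φ is true.
  4 (successors {2, 4}): φ is false.
For instance, at 1:
  At 1: Box r is false, r or Box r is false, so Box r or (r or Box r) is false.
    At 1: Box r requires r at every successor {1}.
      r fails at 1, so Box r is false at 1.
    At 1: r is false, Box r is false, so r or Box r is false.
      At 1: Box r requires r at every successor {1}.
        r fails at 1, so Box r is false at 1.
Satisfying worlds: {3}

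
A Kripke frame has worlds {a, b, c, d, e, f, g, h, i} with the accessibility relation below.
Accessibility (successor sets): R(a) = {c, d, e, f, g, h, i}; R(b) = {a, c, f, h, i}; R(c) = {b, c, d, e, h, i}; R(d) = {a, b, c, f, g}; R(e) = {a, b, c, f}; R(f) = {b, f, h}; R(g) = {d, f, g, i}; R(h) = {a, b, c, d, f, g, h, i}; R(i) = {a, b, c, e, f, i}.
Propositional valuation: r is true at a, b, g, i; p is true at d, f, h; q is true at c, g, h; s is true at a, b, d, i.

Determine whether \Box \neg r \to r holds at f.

At f: \Box \neg r is false, r is false, so \Box \neg r \to r is true.
  At f: \Box \neg r requires \neg r at every successor {b, f, h}.
    \neg r fails at b, so \Box \neg r is false at f.

Yes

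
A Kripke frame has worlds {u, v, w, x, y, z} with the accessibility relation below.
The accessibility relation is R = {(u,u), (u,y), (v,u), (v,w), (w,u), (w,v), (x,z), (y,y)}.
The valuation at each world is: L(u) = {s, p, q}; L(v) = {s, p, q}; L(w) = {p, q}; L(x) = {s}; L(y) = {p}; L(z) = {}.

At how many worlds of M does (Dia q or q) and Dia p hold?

3

Recall that Dia ψ holds at a world iff ψ holds at some accessible world.
Let φ = (Dia q or q) and Dia p. Evaluate φ at each world:
  u (successors {u, y}): φ is true.
  v (successors {u, w}): φ is true.
  w (successors {u, v}): φ is true.
  x (successors {z}): φ is false.
  y (successors {y}): φ is false.
  z (successors ∅): φ is false.
For instance, at x:
  At x: Dia q or q is false, Dia p is false, so (Dia q or q) and Dia p is false.
    At x: Dia q is false, q is false, so Dia q or q is false.
      At x: Dia q requires q at some successor in {z}.
        At z: q is false.
      So Dia q is false at x.
    At x: Dia p requires p at some successor in {z}.
      At z: p is false.
    So Dia p is false at x.
Satisfying worlds: {u, v, w}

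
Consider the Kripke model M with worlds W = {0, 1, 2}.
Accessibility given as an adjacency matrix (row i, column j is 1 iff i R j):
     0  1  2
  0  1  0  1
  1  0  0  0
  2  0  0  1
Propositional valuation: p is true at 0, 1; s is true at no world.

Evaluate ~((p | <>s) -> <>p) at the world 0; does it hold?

At 0: (p | <>s) -> <>p is true, so ~((p | <>s) -> <>p) is false.
  At 0: p | <>s is true, <>p is true, so (p | <>s) -> <>p is true.
    At 0: p is true, <>s is false, so p | <>s is true.
      At 0: <>s requires s at some successor in {0, 2}.
        At 0: s is false.
        At 2: s is false.
      So <>s is false at 0.
    At 0: <>p requires p at some successor in {0, 2}.
      p holds at 0, so <>p is true at 0.

No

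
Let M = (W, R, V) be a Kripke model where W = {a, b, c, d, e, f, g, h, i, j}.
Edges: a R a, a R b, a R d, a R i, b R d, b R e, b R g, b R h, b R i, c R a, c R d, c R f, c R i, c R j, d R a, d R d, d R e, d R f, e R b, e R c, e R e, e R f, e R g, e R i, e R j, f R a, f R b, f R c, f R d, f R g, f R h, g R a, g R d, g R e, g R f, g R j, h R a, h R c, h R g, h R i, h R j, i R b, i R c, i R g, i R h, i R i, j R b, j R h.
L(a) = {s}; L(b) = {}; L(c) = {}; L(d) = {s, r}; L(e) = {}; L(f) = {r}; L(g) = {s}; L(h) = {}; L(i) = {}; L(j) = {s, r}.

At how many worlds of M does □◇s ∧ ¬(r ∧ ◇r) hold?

Let φ = □◇s ∧ ¬(r ∧ ◇r). Evaluate φ at each world:
  a (successors {a, b, d, i}): φ is true.
  b (successors {d, e, g, h, i}): φ is true.
  c (successors {a, d, f, i, j}): φ is false.
  d (successors {a, d, e, f}): φ is false.
  e (successors {b, c, e, f, g, i, j}): φ is false.
  f (successors {a, b, c, d, g, h}): φ is false.
  g (successors {a, d, e, f, j}): φ is false.
  h (successors {a, c, g, i, j}): φ is false.
  i (successors {b, c, g, h, i}): φ is true.
  j (successors {b, h}): φ is true.
For instance, at c:
  At c: □◇s is false, ¬(r ∧ ◇r) is true, so □◇s ∧ ¬(r ∧ ◇r) is false.
    At c: □◇s requires ◇s at every successor {a, d, f, i, j}.
      ◇s fails at j, so □◇s is false at c.
    At c: r ∧ ◇r is false, so ¬(r ∧ ◇r) is true.
      At c: r is false, ◇r is true, so r ∧ ◇r is false.
Satisfying worlds: {a, b, i, j}

4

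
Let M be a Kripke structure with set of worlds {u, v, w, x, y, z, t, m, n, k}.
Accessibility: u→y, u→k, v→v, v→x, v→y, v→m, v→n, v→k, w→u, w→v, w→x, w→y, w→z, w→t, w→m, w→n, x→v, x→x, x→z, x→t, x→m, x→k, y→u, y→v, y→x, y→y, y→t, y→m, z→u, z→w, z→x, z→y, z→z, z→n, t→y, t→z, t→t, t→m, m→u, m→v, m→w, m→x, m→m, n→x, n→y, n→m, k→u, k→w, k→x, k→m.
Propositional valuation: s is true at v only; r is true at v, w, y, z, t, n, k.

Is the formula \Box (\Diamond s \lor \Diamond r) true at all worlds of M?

Let φ = \Box (\Diamond s \lor \Diamond r). Evaluate φ at each world:
  u (successors {y, k}): φ is true.
  v (successors {v, x, y, m, n, k}): φ is true.
  w (successors {u, v, x, y, z, t, m, n}): φ is true.
  x (successors {v, x, z, t, m, k}): φ is true.
  y (successors {u, v, x, y, t, m}): φ is true.
  z (successors {u, w, x, y, z, n}): φ is true.
  t (successors {y, z, t, m}): φ is true.
  m (successors {u, v, w, x, m}): φ is true.
  n (successors {x, y, m}): φ is true.
  k (successors {u, w, x, m}): φ is true.
For instance, at t:
  At t: \Box (\Diamond s \lor \Diamond r) requires \Diamond s \lor \Diamond r at every successor {y, z, t, m}.
    At y: \Diamond s \lor \Diamond r is true.
    At z: \Diamond s \lor \Diamond r is true.
    At t: \Diamond s \lor \Diamond r is true.
    At m: \Diamond s \lor \Diamond r is true.
  So \Box (\Diamond s \lor \Diamond r) is true at t.

Yes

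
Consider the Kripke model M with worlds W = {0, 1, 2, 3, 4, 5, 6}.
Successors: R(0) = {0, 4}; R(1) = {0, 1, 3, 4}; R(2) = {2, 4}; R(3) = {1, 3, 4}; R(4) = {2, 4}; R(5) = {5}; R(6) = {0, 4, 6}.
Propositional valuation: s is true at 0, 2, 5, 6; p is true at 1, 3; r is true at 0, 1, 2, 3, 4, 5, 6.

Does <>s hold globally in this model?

Let φ = <>s. Evaluate φ at each world:
  0 (successors {0, 4}): φ is true.
  1 (successors {0, 1, 3, 4}): φ is true.
  2 (successors {2, 4}): φ is true.
  3 (successors {1, 3, 4}): φ is false.
  4 (successors {2, 4}): φ is true.
  5 (successors {5}): φ is true.
  6 (successors {0, 4, 6}): φ is true.
Detail at 3 (counterexample):
  At 3: <>s requires s at some successor in {1, 3, 4}.
    At 1: s is false.
    At 3: s is false.
    At 4: s is false.
  So <>s is false at 3.

No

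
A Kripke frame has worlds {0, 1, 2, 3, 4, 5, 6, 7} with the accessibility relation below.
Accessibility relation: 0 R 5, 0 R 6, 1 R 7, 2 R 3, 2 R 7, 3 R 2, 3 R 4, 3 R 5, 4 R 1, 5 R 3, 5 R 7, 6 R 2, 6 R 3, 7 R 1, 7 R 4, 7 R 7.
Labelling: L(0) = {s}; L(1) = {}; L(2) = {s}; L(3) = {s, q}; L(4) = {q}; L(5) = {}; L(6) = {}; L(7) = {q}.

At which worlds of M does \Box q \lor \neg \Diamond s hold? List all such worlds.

0, 1, 2, 4, 5, 7

Let φ = \Box q \lor \neg \Diamond s. Evaluate φ at each world:
  0 (successors {5, 6}): φ is true.
  1 (successors {7}): φ is true.
  2 (successors {3, 7}): φ is true.
  3 (successors {2, 4, 5}): φ is false.
  4 (successors {1}): φ is true.
  5 (successors {3, 7}): φ is true.
  6 (successors {2, 3}): φ is false.
  7 (successors {1, 4, 7}): φ is true.
For instance, at 2:
  At 2: \Box q is true, \neg \Diamond s is false, so \Box q \lor \neg \Diamond s is true.
    At 2: \Box q requires q at every successor {3, 7}.
      At 3: q is true.
      At 7: q is true.
    So \Box q is true at 2.
    At 2: \Diamond s is true, so \neg \Diamond s is false.
      At 2: \Diamond s requires s at some successor in {3, 7}.
        s holds at 3, so \Diamond s is true at 2.
Satisfying worlds: {0, 1, 2, 4, 5, 7}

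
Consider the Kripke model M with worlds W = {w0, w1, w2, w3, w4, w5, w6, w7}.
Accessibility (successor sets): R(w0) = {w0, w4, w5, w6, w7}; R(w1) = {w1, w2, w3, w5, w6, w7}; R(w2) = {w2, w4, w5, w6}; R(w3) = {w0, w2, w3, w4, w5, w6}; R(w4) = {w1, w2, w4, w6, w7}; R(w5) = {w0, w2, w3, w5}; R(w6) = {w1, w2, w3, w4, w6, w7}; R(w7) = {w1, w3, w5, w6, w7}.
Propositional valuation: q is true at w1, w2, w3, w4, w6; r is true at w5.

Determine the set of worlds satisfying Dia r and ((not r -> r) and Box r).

none

Let φ = Dia r and ((not r -> r) and Box r). Evaluate φ at each world:
  w0 (successors {w0, w4, w5, w6, w7}): φ is false.
  w1 (successors {w1, w2, w3, w5, w6, w7}): φ is false.
  w2 (successors {w2, w4, w5, w6}): φ is false.
  w3 (successors {w0, w2, w3, w4, w5, w6}): φ is false.
  w4 (successors {w1, w2, w4, w6, w7}): φ is false.
  w5 (successors {w0, w2, w3, w5}): φ is false.
  w6 (successors {w1, w2, w3, w4, w6, w7}): φ is false.
  w7 (successors {w1, w3, w5, w6, w7}): φ is false.
For instance, at w1:
  At w1: Dia r is true, (not r -> r) and Box r is false, so Dia r and ((not r -> r) and Box r) is false.
    At w1: Dia r requires r at some successor in {w1, w2, w3, w5, w6, w7}.
      r holds at w5, so Dia r is true at w1.
    At w1: not r -> r is false, Box r is false, so (not r -> r) and Box r is false.
      At w1: Box r requires r at every successor {w1, w2, w3, w5, w6, w7}.
        r fails at w1, so Box r is false at w1.
Satisfying worlds: none.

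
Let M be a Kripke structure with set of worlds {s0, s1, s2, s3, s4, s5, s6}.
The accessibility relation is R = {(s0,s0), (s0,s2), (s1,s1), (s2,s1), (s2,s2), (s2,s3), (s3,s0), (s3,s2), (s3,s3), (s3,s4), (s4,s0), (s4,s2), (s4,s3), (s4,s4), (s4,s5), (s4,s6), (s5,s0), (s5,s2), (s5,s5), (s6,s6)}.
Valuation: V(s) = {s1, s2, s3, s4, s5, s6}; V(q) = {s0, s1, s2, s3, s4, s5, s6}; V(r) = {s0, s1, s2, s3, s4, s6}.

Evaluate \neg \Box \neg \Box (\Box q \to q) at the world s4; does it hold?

Yes

At s4: \Box \neg \Box (\Box q \to q) is false, so \neg \Box \neg \Box (\Box q \to q) is true.
  At s4: \Box \neg \Box (\Box q \to q) requires \neg \Box (\Box q \to q) at every successor {s0, s2, s3, s4, s5, s6}.
    \neg \Box (\Box q \to q) fails at s0, so \Box \neg \Box (\Box q \to q) is false at s4.
      At s0: \Box (\Box q \to q) is true, so \neg \Box (\Box q \to q) is false.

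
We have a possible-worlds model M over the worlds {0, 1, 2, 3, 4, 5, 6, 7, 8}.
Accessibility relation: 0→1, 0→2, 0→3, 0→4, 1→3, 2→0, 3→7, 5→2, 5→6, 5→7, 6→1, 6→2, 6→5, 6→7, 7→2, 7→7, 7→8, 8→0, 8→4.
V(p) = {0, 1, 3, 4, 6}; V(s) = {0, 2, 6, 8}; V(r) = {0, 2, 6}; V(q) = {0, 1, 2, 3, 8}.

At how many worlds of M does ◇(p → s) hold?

7

Recall that ◇ψ holds at a world iff ψ holds at some accessible world.
Let φ = ◇(p → s). Evaluate φ at each world:
  0 (successors {1, 2, 3, 4}): φ is true.
  1 (successors {3}): φ is false.
  2 (successors {0}): φ is true.
  3 (successors {7}): φ is true.
  4 (successors ∅): φ is false.
  5 (successors {2, 6, 7}): φ is true.
  6 (successors {1, 2, 5, 7}): φ is true.
  7 (successors {2, 7, 8}): φ is true.
  8 (successors {0, 4}): φ is true.
For instance, at 8:
  At 8: ◇(p → s) requires p → s at some successor in {0, 4}.
    p → s holds at 0, so ◇(p → s) is true at 8.
Satisfying worlds: {0, 2, 3, 5, 6, 7, 8}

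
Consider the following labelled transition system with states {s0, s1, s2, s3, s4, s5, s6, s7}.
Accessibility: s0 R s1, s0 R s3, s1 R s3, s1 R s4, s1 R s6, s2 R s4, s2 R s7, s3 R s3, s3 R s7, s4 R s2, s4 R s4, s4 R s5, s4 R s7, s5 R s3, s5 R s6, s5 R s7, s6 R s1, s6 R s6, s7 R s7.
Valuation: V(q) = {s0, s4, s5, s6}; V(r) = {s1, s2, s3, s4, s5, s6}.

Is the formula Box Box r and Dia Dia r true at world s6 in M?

At s6: Box Box r is true, Dia Dia r is true, so Box Box r and Dia Dia r is true.
  At s6: Box Box r requires Box r at every successor {s1, s6}.
      At s1: Box r requires r at every successor {s3, s4, s6}.
        At s3: r is true.
        At s4: r is true.
        At s6: r is true.
      So Box r is true at s1.
      At s6: Box r requires r at every successor {s1, s6}.
        At s1: r is true.
        At s6: r is true.
      So Box r is true at s6.
  So Box Box r is true at s6.
  At s6: Dia Dia r requires Dia r at some successor in {s1, s6}.
    Dia r holds at s1, so Dia Dia r is true at s6.
      At s1: Dia r requires r at some successor in {s3, s4, s6}.
        r holds at s3, so Dia r is true at s1.

Yes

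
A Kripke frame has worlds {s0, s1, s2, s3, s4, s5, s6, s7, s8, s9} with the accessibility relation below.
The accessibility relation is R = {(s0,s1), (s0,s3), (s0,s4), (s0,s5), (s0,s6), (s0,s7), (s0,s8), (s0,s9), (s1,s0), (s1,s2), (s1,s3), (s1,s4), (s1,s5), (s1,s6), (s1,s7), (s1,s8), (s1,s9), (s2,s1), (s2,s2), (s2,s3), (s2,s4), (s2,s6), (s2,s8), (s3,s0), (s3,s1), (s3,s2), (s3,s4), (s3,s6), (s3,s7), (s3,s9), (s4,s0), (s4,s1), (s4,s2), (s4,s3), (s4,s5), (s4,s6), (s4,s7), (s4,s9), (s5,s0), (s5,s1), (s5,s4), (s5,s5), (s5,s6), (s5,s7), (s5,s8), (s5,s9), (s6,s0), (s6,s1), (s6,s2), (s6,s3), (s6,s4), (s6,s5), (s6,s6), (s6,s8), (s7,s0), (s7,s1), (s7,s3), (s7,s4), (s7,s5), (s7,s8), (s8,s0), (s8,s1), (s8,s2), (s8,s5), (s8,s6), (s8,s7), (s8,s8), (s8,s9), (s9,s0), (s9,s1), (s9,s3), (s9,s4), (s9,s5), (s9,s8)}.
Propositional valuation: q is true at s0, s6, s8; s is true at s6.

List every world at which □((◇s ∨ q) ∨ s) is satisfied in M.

Recall that □ψ holds at a world iff ψ holds at every accessible world, and ◇ψ holds iff ψ holds at some accessible world.
Let φ = □((◇s ∨ q) ∨ s). Evaluate φ at each world:
  s0 (successors {s1, s3, s4, s5, s6, s7, s8, s9}): φ is false.
  s1 (successors {s0, s2, s3, s4, s5, s6, s7, s8, s9}): φ is false.
  s2 (successors {s1, s2, s3, s4, s6, s8}): φ is true.
  s3 (successors {s0, s1, s2, s4, s6, s7, s9}): φ is false.
  s4 (successors {s0, s1, s2, s3, s5, s6, s7, s9}): φ is false.
  s5 (successors {s0, s1, s4, s5, s6, s7, s8, s9}): φ is false.
  s6 (successors {s0, s1, s2, s3, s4, s5, s6, s8}): φ is true.
  s7 (successors {s0, s1, s3, s4, s5, s8}): φ is true.
  s8 (successors {s0, s1, s2, s5, s6, s7, s8, s9}): φ is false.
  s9 (successors {s0, s1, s3, s4, s5, s8}): φ is true.
For instance, at s3:
  At s3: □((◇s ∨ q) ∨ s) requires (◇s ∨ q) ∨ s at every successor {s0, s1, s2, s4, s6, s7, s9}.
    (◇s ∨ q) ∨ s fails at s7, so □((◇s ∨ q) ∨ s) is false at s3.
      At s7: ◇s ∨ q is false, s is false, so (◇s ∨ q) ∨ s is false.
Satisfying worlds: {s2, s6, s7, s9}

s2, s6, s7, s9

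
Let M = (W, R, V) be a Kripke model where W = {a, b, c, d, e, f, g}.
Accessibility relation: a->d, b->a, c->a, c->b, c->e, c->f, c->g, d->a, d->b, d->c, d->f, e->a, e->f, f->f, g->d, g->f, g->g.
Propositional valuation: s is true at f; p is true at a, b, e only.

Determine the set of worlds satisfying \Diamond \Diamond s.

Let φ = \Diamond \Diamond s. Evaluate φ at each world:
  a (successors {d}): φ is true.
  b (successors {a}): φ is false.
  c (successors {a, b, e, f, g}): φ is true.
  d (successors {a, b, c, f}): φ is true.
  e (successors {a, f}): φ is true.
  f (successors {f}): φ is true.
  g (successors {d, f, g}): φ is true.
For instance, at g:
  At g: \Diamond \Diamond s requires \Diamond s at some successor in {d, f, g}.
    \Diamond s holds at d, so \Diamond \Diamond s is true at g.
      At d: \Diamond s requires s at some successor in {a, b, c, f}.
        s holds at f, so \Diamond s is true at d.
Satisfying worlds: {a, c, d, e, f, g}

a, c, d, e, f, g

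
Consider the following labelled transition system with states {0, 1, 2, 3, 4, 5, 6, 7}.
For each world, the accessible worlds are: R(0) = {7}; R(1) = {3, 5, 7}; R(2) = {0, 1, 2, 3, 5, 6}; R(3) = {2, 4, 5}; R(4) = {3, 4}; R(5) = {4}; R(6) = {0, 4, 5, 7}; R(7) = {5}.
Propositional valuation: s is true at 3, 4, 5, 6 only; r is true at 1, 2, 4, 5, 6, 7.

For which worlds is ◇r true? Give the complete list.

0, 1, 2, 3, 4, 5, 6, 7

Recall that ◇ψ holds at a world iff ψ holds at some accessible world.
Let φ = ◇r. Evaluate φ at each world:
  0 (successors {7}): φ is true.
  1 (successors {3, 5, 7}): φ is true.
  2 (successors {0, 1, 2, 3, 5, 6}): φ is true.
  3 (successors {2, 4, 5}): φ is true.
  4 (successors {3, 4}): φ is true.
  5 (successors {4}): φ is true.
  6 (successors {0, 4, 5, 7}): φ is true.
  7 (successors {5}): φ is true.
For instance, at 4:
  At 4: ◇r requires r at some successor in {3, 4}.
    r holds at 4, so ◇r is true at 4.
Satisfying worlds: {0, 1, 2, 3, 4, 5, 6, 7}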